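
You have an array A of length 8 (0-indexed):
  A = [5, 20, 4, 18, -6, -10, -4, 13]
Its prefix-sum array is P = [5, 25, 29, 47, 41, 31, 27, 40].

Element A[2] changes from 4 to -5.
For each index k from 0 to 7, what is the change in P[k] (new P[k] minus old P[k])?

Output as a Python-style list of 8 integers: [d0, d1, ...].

Answer: [0, 0, -9, -9, -9, -9, -9, -9]

Derivation:
Element change: A[2] 4 -> -5, delta = -9
For k < 2: P[k] unchanged, delta_P[k] = 0
For k >= 2: P[k] shifts by exactly -9
Delta array: [0, 0, -9, -9, -9, -9, -9, -9]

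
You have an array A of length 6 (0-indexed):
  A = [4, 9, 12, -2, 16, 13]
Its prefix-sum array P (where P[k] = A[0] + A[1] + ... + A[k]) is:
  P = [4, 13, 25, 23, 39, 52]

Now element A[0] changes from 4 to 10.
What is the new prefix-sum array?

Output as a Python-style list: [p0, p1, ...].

Answer: [10, 19, 31, 29, 45, 58]

Derivation:
Change: A[0] 4 -> 10, delta = 6
P[k] for k < 0: unchanged (A[0] not included)
P[k] for k >= 0: shift by delta = 6
  P[0] = 4 + 6 = 10
  P[1] = 13 + 6 = 19
  P[2] = 25 + 6 = 31
  P[3] = 23 + 6 = 29
  P[4] = 39 + 6 = 45
  P[5] = 52 + 6 = 58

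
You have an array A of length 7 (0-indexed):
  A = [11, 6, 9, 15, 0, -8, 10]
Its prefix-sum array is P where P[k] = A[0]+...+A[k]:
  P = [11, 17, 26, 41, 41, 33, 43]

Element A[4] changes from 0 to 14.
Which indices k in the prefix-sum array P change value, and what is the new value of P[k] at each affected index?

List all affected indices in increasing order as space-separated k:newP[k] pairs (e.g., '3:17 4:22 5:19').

Answer: 4:55 5:47 6:57

Derivation:
P[k] = A[0] + ... + A[k]
P[k] includes A[4] iff k >= 4
Affected indices: 4, 5, ..., 6; delta = 14
  P[4]: 41 + 14 = 55
  P[5]: 33 + 14 = 47
  P[6]: 43 + 14 = 57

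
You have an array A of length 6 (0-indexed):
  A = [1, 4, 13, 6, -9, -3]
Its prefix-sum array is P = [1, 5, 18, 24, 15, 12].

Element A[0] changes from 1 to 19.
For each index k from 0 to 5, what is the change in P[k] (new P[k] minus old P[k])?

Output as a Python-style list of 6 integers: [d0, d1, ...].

Element change: A[0] 1 -> 19, delta = 18
For k < 0: P[k] unchanged, delta_P[k] = 0
For k >= 0: P[k] shifts by exactly 18
Delta array: [18, 18, 18, 18, 18, 18]

Answer: [18, 18, 18, 18, 18, 18]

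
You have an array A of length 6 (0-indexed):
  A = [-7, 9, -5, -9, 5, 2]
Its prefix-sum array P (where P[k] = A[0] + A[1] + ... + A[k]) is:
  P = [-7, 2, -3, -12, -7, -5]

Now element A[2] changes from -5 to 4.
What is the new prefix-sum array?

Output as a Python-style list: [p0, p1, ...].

Change: A[2] -5 -> 4, delta = 9
P[k] for k < 2: unchanged (A[2] not included)
P[k] for k >= 2: shift by delta = 9
  P[0] = -7 + 0 = -7
  P[1] = 2 + 0 = 2
  P[2] = -3 + 9 = 6
  P[3] = -12 + 9 = -3
  P[4] = -7 + 9 = 2
  P[5] = -5 + 9 = 4

Answer: [-7, 2, 6, -3, 2, 4]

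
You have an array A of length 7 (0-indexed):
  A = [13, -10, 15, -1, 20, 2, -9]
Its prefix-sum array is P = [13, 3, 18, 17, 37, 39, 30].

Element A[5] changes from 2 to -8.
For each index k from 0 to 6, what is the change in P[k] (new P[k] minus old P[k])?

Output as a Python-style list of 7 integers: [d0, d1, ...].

Answer: [0, 0, 0, 0, 0, -10, -10]

Derivation:
Element change: A[5] 2 -> -8, delta = -10
For k < 5: P[k] unchanged, delta_P[k] = 0
For k >= 5: P[k] shifts by exactly -10
Delta array: [0, 0, 0, 0, 0, -10, -10]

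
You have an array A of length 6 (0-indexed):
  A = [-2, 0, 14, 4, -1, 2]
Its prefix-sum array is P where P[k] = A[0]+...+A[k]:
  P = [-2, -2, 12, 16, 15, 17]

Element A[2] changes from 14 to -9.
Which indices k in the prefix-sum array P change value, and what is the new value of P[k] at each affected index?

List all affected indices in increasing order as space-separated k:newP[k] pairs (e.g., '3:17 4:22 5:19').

Answer: 2:-11 3:-7 4:-8 5:-6

Derivation:
P[k] = A[0] + ... + A[k]
P[k] includes A[2] iff k >= 2
Affected indices: 2, 3, ..., 5; delta = -23
  P[2]: 12 + -23 = -11
  P[3]: 16 + -23 = -7
  P[4]: 15 + -23 = -8
  P[5]: 17 + -23 = -6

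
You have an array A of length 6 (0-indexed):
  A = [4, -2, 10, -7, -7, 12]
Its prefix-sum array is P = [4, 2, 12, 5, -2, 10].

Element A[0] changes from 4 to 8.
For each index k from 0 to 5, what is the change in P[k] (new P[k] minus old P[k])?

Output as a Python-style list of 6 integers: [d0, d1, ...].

Answer: [4, 4, 4, 4, 4, 4]

Derivation:
Element change: A[0] 4 -> 8, delta = 4
For k < 0: P[k] unchanged, delta_P[k] = 0
For k >= 0: P[k] shifts by exactly 4
Delta array: [4, 4, 4, 4, 4, 4]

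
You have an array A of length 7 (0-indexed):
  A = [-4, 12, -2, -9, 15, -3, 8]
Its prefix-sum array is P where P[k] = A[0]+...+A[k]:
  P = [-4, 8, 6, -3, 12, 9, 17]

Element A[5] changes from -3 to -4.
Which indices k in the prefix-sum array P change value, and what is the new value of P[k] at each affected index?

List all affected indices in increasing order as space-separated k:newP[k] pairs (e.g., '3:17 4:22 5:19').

Answer: 5:8 6:16

Derivation:
P[k] = A[0] + ... + A[k]
P[k] includes A[5] iff k >= 5
Affected indices: 5, 6, ..., 6; delta = -1
  P[5]: 9 + -1 = 8
  P[6]: 17 + -1 = 16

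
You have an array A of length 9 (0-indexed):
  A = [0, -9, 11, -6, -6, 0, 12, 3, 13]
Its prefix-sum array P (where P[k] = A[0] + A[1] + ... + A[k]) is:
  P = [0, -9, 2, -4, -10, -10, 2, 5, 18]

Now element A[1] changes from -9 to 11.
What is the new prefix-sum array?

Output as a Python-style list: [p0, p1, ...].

Answer: [0, 11, 22, 16, 10, 10, 22, 25, 38]

Derivation:
Change: A[1] -9 -> 11, delta = 20
P[k] for k < 1: unchanged (A[1] not included)
P[k] for k >= 1: shift by delta = 20
  P[0] = 0 + 0 = 0
  P[1] = -9 + 20 = 11
  P[2] = 2 + 20 = 22
  P[3] = -4 + 20 = 16
  P[4] = -10 + 20 = 10
  P[5] = -10 + 20 = 10
  P[6] = 2 + 20 = 22
  P[7] = 5 + 20 = 25
  P[8] = 18 + 20 = 38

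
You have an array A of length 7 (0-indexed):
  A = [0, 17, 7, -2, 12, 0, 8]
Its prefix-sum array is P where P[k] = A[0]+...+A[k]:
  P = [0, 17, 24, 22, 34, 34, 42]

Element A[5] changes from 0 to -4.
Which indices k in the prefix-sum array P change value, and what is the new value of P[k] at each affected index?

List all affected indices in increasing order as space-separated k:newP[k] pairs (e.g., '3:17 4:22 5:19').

P[k] = A[0] + ... + A[k]
P[k] includes A[5] iff k >= 5
Affected indices: 5, 6, ..., 6; delta = -4
  P[5]: 34 + -4 = 30
  P[6]: 42 + -4 = 38

Answer: 5:30 6:38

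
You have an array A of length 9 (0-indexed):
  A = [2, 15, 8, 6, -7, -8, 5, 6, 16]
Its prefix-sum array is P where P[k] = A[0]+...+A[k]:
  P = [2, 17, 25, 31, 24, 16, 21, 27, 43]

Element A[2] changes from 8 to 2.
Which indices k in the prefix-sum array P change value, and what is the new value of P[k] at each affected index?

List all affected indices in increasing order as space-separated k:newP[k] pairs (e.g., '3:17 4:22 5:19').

P[k] = A[0] + ... + A[k]
P[k] includes A[2] iff k >= 2
Affected indices: 2, 3, ..., 8; delta = -6
  P[2]: 25 + -6 = 19
  P[3]: 31 + -6 = 25
  P[4]: 24 + -6 = 18
  P[5]: 16 + -6 = 10
  P[6]: 21 + -6 = 15
  P[7]: 27 + -6 = 21
  P[8]: 43 + -6 = 37

Answer: 2:19 3:25 4:18 5:10 6:15 7:21 8:37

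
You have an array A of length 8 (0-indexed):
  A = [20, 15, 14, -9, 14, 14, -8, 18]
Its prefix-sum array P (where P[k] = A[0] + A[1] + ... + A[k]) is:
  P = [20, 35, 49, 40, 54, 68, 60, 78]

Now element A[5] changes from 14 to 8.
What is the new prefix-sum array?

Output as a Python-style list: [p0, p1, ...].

Answer: [20, 35, 49, 40, 54, 62, 54, 72]

Derivation:
Change: A[5] 14 -> 8, delta = -6
P[k] for k < 5: unchanged (A[5] not included)
P[k] for k >= 5: shift by delta = -6
  P[0] = 20 + 0 = 20
  P[1] = 35 + 0 = 35
  P[2] = 49 + 0 = 49
  P[3] = 40 + 0 = 40
  P[4] = 54 + 0 = 54
  P[5] = 68 + -6 = 62
  P[6] = 60 + -6 = 54
  P[7] = 78 + -6 = 72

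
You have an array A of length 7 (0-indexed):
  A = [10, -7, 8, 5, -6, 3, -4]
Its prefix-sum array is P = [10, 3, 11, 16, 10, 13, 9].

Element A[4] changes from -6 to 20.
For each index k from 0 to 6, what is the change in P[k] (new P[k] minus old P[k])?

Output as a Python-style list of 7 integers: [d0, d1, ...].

Answer: [0, 0, 0, 0, 26, 26, 26]

Derivation:
Element change: A[4] -6 -> 20, delta = 26
For k < 4: P[k] unchanged, delta_P[k] = 0
For k >= 4: P[k] shifts by exactly 26
Delta array: [0, 0, 0, 0, 26, 26, 26]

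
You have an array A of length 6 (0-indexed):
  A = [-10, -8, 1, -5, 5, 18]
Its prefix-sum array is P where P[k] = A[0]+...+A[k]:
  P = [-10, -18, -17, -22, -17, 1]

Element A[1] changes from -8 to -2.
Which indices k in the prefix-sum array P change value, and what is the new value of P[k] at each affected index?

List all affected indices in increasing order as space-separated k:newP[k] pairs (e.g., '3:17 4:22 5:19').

P[k] = A[0] + ... + A[k]
P[k] includes A[1] iff k >= 1
Affected indices: 1, 2, ..., 5; delta = 6
  P[1]: -18 + 6 = -12
  P[2]: -17 + 6 = -11
  P[3]: -22 + 6 = -16
  P[4]: -17 + 6 = -11
  P[5]: 1 + 6 = 7

Answer: 1:-12 2:-11 3:-16 4:-11 5:7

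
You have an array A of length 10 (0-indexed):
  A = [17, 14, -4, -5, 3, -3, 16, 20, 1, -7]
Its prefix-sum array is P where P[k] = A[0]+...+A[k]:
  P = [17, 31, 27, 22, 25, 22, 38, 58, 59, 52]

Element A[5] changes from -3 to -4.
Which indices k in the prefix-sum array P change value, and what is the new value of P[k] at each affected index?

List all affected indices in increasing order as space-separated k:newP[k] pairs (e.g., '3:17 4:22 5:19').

Answer: 5:21 6:37 7:57 8:58 9:51

Derivation:
P[k] = A[0] + ... + A[k]
P[k] includes A[5] iff k >= 5
Affected indices: 5, 6, ..., 9; delta = -1
  P[5]: 22 + -1 = 21
  P[6]: 38 + -1 = 37
  P[7]: 58 + -1 = 57
  P[8]: 59 + -1 = 58
  P[9]: 52 + -1 = 51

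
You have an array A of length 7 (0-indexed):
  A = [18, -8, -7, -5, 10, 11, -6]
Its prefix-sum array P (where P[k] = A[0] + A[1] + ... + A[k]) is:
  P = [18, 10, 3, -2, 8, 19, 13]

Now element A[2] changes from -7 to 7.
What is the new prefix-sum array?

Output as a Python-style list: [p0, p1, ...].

Change: A[2] -7 -> 7, delta = 14
P[k] for k < 2: unchanged (A[2] not included)
P[k] for k >= 2: shift by delta = 14
  P[0] = 18 + 0 = 18
  P[1] = 10 + 0 = 10
  P[2] = 3 + 14 = 17
  P[3] = -2 + 14 = 12
  P[4] = 8 + 14 = 22
  P[5] = 19 + 14 = 33
  P[6] = 13 + 14 = 27

Answer: [18, 10, 17, 12, 22, 33, 27]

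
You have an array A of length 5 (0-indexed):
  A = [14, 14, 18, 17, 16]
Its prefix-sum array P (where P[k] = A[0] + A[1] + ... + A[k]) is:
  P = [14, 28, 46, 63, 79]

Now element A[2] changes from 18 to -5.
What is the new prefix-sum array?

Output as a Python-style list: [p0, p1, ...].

Change: A[2] 18 -> -5, delta = -23
P[k] for k < 2: unchanged (A[2] not included)
P[k] for k >= 2: shift by delta = -23
  P[0] = 14 + 0 = 14
  P[1] = 28 + 0 = 28
  P[2] = 46 + -23 = 23
  P[3] = 63 + -23 = 40
  P[4] = 79 + -23 = 56

Answer: [14, 28, 23, 40, 56]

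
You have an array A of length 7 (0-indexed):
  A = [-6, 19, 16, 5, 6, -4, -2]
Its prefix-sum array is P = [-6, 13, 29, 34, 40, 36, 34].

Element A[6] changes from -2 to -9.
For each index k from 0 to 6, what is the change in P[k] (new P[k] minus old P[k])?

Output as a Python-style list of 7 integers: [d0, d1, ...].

Element change: A[6] -2 -> -9, delta = -7
For k < 6: P[k] unchanged, delta_P[k] = 0
For k >= 6: P[k] shifts by exactly -7
Delta array: [0, 0, 0, 0, 0, 0, -7]

Answer: [0, 0, 0, 0, 0, 0, -7]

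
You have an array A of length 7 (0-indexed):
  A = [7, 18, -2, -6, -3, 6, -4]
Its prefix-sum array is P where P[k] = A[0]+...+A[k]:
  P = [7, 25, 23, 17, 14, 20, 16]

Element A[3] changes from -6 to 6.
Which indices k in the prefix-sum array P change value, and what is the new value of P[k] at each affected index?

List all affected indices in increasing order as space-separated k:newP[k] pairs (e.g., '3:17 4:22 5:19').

P[k] = A[0] + ... + A[k]
P[k] includes A[3] iff k >= 3
Affected indices: 3, 4, ..., 6; delta = 12
  P[3]: 17 + 12 = 29
  P[4]: 14 + 12 = 26
  P[5]: 20 + 12 = 32
  P[6]: 16 + 12 = 28

Answer: 3:29 4:26 5:32 6:28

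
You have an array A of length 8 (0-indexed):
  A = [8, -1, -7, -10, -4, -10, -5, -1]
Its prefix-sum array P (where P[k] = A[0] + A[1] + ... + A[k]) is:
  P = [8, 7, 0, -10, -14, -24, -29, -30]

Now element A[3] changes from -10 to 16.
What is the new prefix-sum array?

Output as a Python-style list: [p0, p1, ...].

Answer: [8, 7, 0, 16, 12, 2, -3, -4]

Derivation:
Change: A[3] -10 -> 16, delta = 26
P[k] for k < 3: unchanged (A[3] not included)
P[k] for k >= 3: shift by delta = 26
  P[0] = 8 + 0 = 8
  P[1] = 7 + 0 = 7
  P[2] = 0 + 0 = 0
  P[3] = -10 + 26 = 16
  P[4] = -14 + 26 = 12
  P[5] = -24 + 26 = 2
  P[6] = -29 + 26 = -3
  P[7] = -30 + 26 = -4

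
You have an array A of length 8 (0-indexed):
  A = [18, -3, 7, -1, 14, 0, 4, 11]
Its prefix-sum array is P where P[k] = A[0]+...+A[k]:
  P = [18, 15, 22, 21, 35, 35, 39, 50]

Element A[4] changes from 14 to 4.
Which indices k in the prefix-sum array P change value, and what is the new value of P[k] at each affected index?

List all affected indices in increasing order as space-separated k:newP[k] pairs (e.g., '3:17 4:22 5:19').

Answer: 4:25 5:25 6:29 7:40

Derivation:
P[k] = A[0] + ... + A[k]
P[k] includes A[4] iff k >= 4
Affected indices: 4, 5, ..., 7; delta = -10
  P[4]: 35 + -10 = 25
  P[5]: 35 + -10 = 25
  P[6]: 39 + -10 = 29
  P[7]: 50 + -10 = 40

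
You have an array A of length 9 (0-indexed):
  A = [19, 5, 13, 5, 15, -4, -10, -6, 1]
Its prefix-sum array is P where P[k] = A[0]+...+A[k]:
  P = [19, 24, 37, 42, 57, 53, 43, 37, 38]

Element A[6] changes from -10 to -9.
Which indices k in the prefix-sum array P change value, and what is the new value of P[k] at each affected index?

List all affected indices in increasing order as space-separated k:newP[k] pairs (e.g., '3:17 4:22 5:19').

Answer: 6:44 7:38 8:39

Derivation:
P[k] = A[0] + ... + A[k]
P[k] includes A[6] iff k >= 6
Affected indices: 6, 7, ..., 8; delta = 1
  P[6]: 43 + 1 = 44
  P[7]: 37 + 1 = 38
  P[8]: 38 + 1 = 39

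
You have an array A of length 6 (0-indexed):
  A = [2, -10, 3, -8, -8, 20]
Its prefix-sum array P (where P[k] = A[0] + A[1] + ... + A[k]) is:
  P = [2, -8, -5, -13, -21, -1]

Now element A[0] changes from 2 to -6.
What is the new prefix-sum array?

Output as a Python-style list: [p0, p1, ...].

Change: A[0] 2 -> -6, delta = -8
P[k] for k < 0: unchanged (A[0] not included)
P[k] for k >= 0: shift by delta = -8
  P[0] = 2 + -8 = -6
  P[1] = -8 + -8 = -16
  P[2] = -5 + -8 = -13
  P[3] = -13 + -8 = -21
  P[4] = -21 + -8 = -29
  P[5] = -1 + -8 = -9

Answer: [-6, -16, -13, -21, -29, -9]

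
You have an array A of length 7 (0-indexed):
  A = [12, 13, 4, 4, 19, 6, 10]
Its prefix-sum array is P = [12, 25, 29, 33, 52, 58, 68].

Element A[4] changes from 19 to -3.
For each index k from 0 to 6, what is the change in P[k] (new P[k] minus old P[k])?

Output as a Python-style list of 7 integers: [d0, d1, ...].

Element change: A[4] 19 -> -3, delta = -22
For k < 4: P[k] unchanged, delta_P[k] = 0
For k >= 4: P[k] shifts by exactly -22
Delta array: [0, 0, 0, 0, -22, -22, -22]

Answer: [0, 0, 0, 0, -22, -22, -22]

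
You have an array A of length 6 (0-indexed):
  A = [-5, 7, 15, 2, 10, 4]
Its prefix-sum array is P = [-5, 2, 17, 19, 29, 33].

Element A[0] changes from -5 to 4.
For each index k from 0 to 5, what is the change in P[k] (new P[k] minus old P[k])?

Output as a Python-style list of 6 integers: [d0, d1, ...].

Answer: [9, 9, 9, 9, 9, 9]

Derivation:
Element change: A[0] -5 -> 4, delta = 9
For k < 0: P[k] unchanged, delta_P[k] = 0
For k >= 0: P[k] shifts by exactly 9
Delta array: [9, 9, 9, 9, 9, 9]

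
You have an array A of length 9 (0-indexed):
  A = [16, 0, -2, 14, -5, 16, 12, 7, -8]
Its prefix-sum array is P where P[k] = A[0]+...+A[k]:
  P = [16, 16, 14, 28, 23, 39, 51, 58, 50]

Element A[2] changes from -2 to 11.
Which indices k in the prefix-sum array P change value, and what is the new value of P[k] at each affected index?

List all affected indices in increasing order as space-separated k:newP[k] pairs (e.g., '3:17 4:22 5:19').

Answer: 2:27 3:41 4:36 5:52 6:64 7:71 8:63

Derivation:
P[k] = A[0] + ... + A[k]
P[k] includes A[2] iff k >= 2
Affected indices: 2, 3, ..., 8; delta = 13
  P[2]: 14 + 13 = 27
  P[3]: 28 + 13 = 41
  P[4]: 23 + 13 = 36
  P[5]: 39 + 13 = 52
  P[6]: 51 + 13 = 64
  P[7]: 58 + 13 = 71
  P[8]: 50 + 13 = 63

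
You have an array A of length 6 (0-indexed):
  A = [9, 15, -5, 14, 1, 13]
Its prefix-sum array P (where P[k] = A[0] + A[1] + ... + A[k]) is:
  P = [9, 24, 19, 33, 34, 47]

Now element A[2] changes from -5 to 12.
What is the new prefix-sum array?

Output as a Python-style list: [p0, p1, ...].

Change: A[2] -5 -> 12, delta = 17
P[k] for k < 2: unchanged (A[2] not included)
P[k] for k >= 2: shift by delta = 17
  P[0] = 9 + 0 = 9
  P[1] = 24 + 0 = 24
  P[2] = 19 + 17 = 36
  P[3] = 33 + 17 = 50
  P[4] = 34 + 17 = 51
  P[5] = 47 + 17 = 64

Answer: [9, 24, 36, 50, 51, 64]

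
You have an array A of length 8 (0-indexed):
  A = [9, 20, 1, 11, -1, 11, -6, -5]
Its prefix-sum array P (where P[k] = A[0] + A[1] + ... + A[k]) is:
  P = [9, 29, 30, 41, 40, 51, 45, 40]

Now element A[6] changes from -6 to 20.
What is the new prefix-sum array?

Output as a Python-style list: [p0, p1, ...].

Change: A[6] -6 -> 20, delta = 26
P[k] for k < 6: unchanged (A[6] not included)
P[k] for k >= 6: shift by delta = 26
  P[0] = 9 + 0 = 9
  P[1] = 29 + 0 = 29
  P[2] = 30 + 0 = 30
  P[3] = 41 + 0 = 41
  P[4] = 40 + 0 = 40
  P[5] = 51 + 0 = 51
  P[6] = 45 + 26 = 71
  P[7] = 40 + 26 = 66

Answer: [9, 29, 30, 41, 40, 51, 71, 66]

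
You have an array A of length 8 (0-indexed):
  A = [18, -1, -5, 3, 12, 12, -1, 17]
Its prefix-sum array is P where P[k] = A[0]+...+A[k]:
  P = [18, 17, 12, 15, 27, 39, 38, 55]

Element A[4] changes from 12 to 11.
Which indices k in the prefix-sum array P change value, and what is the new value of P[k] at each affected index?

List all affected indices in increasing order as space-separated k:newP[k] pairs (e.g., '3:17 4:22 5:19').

P[k] = A[0] + ... + A[k]
P[k] includes A[4] iff k >= 4
Affected indices: 4, 5, ..., 7; delta = -1
  P[4]: 27 + -1 = 26
  P[5]: 39 + -1 = 38
  P[6]: 38 + -1 = 37
  P[7]: 55 + -1 = 54

Answer: 4:26 5:38 6:37 7:54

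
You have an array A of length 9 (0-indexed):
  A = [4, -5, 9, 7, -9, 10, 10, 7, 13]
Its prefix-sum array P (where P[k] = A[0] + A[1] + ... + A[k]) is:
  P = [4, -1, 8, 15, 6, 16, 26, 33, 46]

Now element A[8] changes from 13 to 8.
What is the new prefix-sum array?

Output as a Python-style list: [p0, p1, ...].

Change: A[8] 13 -> 8, delta = -5
P[k] for k < 8: unchanged (A[8] not included)
P[k] for k >= 8: shift by delta = -5
  P[0] = 4 + 0 = 4
  P[1] = -1 + 0 = -1
  P[2] = 8 + 0 = 8
  P[3] = 15 + 0 = 15
  P[4] = 6 + 0 = 6
  P[5] = 16 + 0 = 16
  P[6] = 26 + 0 = 26
  P[7] = 33 + 0 = 33
  P[8] = 46 + -5 = 41

Answer: [4, -1, 8, 15, 6, 16, 26, 33, 41]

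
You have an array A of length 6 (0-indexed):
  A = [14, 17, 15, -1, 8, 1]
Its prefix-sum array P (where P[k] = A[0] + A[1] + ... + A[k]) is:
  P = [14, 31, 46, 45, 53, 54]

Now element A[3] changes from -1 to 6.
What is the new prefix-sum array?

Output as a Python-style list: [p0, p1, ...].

Change: A[3] -1 -> 6, delta = 7
P[k] for k < 3: unchanged (A[3] not included)
P[k] for k >= 3: shift by delta = 7
  P[0] = 14 + 0 = 14
  P[1] = 31 + 0 = 31
  P[2] = 46 + 0 = 46
  P[3] = 45 + 7 = 52
  P[4] = 53 + 7 = 60
  P[5] = 54 + 7 = 61

Answer: [14, 31, 46, 52, 60, 61]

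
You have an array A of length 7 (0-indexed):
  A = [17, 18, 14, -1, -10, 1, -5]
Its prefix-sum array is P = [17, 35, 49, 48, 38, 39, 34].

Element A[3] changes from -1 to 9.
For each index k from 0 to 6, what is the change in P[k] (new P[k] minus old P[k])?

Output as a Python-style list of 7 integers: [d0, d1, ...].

Answer: [0, 0, 0, 10, 10, 10, 10]

Derivation:
Element change: A[3] -1 -> 9, delta = 10
For k < 3: P[k] unchanged, delta_P[k] = 0
For k >= 3: P[k] shifts by exactly 10
Delta array: [0, 0, 0, 10, 10, 10, 10]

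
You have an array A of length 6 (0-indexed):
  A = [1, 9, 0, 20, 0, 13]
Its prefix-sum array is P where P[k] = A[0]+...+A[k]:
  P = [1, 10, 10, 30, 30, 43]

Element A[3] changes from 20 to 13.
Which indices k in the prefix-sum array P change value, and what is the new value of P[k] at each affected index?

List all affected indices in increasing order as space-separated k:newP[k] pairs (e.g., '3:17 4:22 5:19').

Answer: 3:23 4:23 5:36

Derivation:
P[k] = A[0] + ... + A[k]
P[k] includes A[3] iff k >= 3
Affected indices: 3, 4, ..., 5; delta = -7
  P[3]: 30 + -7 = 23
  P[4]: 30 + -7 = 23
  P[5]: 43 + -7 = 36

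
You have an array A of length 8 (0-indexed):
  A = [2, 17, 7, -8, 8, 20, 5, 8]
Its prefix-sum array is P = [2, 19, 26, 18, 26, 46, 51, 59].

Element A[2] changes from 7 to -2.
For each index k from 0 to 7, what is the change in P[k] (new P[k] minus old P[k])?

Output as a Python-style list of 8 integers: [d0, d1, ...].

Answer: [0, 0, -9, -9, -9, -9, -9, -9]

Derivation:
Element change: A[2] 7 -> -2, delta = -9
For k < 2: P[k] unchanged, delta_P[k] = 0
For k >= 2: P[k] shifts by exactly -9
Delta array: [0, 0, -9, -9, -9, -9, -9, -9]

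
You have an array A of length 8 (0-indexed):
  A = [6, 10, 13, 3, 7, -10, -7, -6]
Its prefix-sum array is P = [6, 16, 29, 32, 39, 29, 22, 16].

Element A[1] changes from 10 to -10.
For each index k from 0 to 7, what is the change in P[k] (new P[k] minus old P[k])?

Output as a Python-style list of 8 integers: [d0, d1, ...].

Element change: A[1] 10 -> -10, delta = -20
For k < 1: P[k] unchanged, delta_P[k] = 0
For k >= 1: P[k] shifts by exactly -20
Delta array: [0, -20, -20, -20, -20, -20, -20, -20]

Answer: [0, -20, -20, -20, -20, -20, -20, -20]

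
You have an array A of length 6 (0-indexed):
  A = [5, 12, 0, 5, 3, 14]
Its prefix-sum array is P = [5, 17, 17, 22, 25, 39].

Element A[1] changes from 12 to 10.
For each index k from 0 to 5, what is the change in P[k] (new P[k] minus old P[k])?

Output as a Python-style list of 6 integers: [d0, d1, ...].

Answer: [0, -2, -2, -2, -2, -2]

Derivation:
Element change: A[1] 12 -> 10, delta = -2
For k < 1: P[k] unchanged, delta_P[k] = 0
For k >= 1: P[k] shifts by exactly -2
Delta array: [0, -2, -2, -2, -2, -2]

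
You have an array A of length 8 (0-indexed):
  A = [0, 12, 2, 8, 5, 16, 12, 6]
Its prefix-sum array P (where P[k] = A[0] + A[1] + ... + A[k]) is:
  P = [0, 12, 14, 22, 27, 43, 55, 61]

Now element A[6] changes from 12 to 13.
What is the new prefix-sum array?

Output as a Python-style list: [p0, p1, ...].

Answer: [0, 12, 14, 22, 27, 43, 56, 62]

Derivation:
Change: A[6] 12 -> 13, delta = 1
P[k] for k < 6: unchanged (A[6] not included)
P[k] for k >= 6: shift by delta = 1
  P[0] = 0 + 0 = 0
  P[1] = 12 + 0 = 12
  P[2] = 14 + 0 = 14
  P[3] = 22 + 0 = 22
  P[4] = 27 + 0 = 27
  P[5] = 43 + 0 = 43
  P[6] = 55 + 1 = 56
  P[7] = 61 + 1 = 62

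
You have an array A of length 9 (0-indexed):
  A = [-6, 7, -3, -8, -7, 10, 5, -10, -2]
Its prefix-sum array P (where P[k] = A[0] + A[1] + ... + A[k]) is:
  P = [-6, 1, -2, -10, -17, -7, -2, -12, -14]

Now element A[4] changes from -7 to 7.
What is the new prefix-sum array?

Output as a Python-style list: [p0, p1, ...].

Change: A[4] -7 -> 7, delta = 14
P[k] for k < 4: unchanged (A[4] not included)
P[k] for k >= 4: shift by delta = 14
  P[0] = -6 + 0 = -6
  P[1] = 1 + 0 = 1
  P[2] = -2 + 0 = -2
  P[3] = -10 + 0 = -10
  P[4] = -17 + 14 = -3
  P[5] = -7 + 14 = 7
  P[6] = -2 + 14 = 12
  P[7] = -12 + 14 = 2
  P[8] = -14 + 14 = 0

Answer: [-6, 1, -2, -10, -3, 7, 12, 2, 0]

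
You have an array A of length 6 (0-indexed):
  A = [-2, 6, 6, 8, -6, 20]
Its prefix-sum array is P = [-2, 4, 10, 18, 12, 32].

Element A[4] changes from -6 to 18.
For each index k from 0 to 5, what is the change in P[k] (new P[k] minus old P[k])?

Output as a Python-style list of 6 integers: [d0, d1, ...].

Element change: A[4] -6 -> 18, delta = 24
For k < 4: P[k] unchanged, delta_P[k] = 0
For k >= 4: P[k] shifts by exactly 24
Delta array: [0, 0, 0, 0, 24, 24]

Answer: [0, 0, 0, 0, 24, 24]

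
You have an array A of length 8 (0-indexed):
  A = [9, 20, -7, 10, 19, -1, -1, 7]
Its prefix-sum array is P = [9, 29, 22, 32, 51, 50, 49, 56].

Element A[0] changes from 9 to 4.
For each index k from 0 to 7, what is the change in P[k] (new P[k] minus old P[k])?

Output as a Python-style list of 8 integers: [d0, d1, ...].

Element change: A[0] 9 -> 4, delta = -5
For k < 0: P[k] unchanged, delta_P[k] = 0
For k >= 0: P[k] shifts by exactly -5
Delta array: [-5, -5, -5, -5, -5, -5, -5, -5]

Answer: [-5, -5, -5, -5, -5, -5, -5, -5]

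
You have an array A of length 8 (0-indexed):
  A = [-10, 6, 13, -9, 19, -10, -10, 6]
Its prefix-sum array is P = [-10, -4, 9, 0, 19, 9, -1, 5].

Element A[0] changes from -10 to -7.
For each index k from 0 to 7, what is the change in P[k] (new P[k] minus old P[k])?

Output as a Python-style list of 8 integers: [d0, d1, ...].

Answer: [3, 3, 3, 3, 3, 3, 3, 3]

Derivation:
Element change: A[0] -10 -> -7, delta = 3
For k < 0: P[k] unchanged, delta_P[k] = 0
For k >= 0: P[k] shifts by exactly 3
Delta array: [3, 3, 3, 3, 3, 3, 3, 3]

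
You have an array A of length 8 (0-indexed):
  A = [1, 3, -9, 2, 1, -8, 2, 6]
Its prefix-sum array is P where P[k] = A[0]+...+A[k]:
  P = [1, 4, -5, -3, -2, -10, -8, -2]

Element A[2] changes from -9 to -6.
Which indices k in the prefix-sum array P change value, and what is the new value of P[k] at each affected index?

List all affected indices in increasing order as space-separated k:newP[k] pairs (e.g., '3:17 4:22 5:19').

P[k] = A[0] + ... + A[k]
P[k] includes A[2] iff k >= 2
Affected indices: 2, 3, ..., 7; delta = 3
  P[2]: -5 + 3 = -2
  P[3]: -3 + 3 = 0
  P[4]: -2 + 3 = 1
  P[5]: -10 + 3 = -7
  P[6]: -8 + 3 = -5
  P[7]: -2 + 3 = 1

Answer: 2:-2 3:0 4:1 5:-7 6:-5 7:1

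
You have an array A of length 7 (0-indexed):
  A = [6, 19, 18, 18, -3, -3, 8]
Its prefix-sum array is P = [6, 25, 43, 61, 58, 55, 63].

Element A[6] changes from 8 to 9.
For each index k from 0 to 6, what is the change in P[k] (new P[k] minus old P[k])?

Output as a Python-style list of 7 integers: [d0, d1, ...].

Answer: [0, 0, 0, 0, 0, 0, 1]

Derivation:
Element change: A[6] 8 -> 9, delta = 1
For k < 6: P[k] unchanged, delta_P[k] = 0
For k >= 6: P[k] shifts by exactly 1
Delta array: [0, 0, 0, 0, 0, 0, 1]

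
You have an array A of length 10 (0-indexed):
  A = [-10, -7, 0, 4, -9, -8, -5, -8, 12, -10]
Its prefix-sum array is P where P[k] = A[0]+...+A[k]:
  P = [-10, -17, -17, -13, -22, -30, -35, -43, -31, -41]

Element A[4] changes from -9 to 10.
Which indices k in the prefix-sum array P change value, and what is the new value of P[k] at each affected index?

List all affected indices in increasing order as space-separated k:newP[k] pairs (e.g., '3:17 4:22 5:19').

Answer: 4:-3 5:-11 6:-16 7:-24 8:-12 9:-22

Derivation:
P[k] = A[0] + ... + A[k]
P[k] includes A[4] iff k >= 4
Affected indices: 4, 5, ..., 9; delta = 19
  P[4]: -22 + 19 = -3
  P[5]: -30 + 19 = -11
  P[6]: -35 + 19 = -16
  P[7]: -43 + 19 = -24
  P[8]: -31 + 19 = -12
  P[9]: -41 + 19 = -22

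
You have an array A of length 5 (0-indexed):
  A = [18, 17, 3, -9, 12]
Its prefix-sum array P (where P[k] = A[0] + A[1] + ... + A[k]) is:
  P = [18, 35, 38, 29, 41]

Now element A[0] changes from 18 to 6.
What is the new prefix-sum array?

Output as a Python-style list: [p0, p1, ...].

Change: A[0] 18 -> 6, delta = -12
P[k] for k < 0: unchanged (A[0] not included)
P[k] for k >= 0: shift by delta = -12
  P[0] = 18 + -12 = 6
  P[1] = 35 + -12 = 23
  P[2] = 38 + -12 = 26
  P[3] = 29 + -12 = 17
  P[4] = 41 + -12 = 29

Answer: [6, 23, 26, 17, 29]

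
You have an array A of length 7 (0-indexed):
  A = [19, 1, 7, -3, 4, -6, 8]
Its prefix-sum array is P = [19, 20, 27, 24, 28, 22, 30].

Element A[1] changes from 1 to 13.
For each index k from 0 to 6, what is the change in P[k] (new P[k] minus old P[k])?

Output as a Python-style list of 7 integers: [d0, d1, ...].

Element change: A[1] 1 -> 13, delta = 12
For k < 1: P[k] unchanged, delta_P[k] = 0
For k >= 1: P[k] shifts by exactly 12
Delta array: [0, 12, 12, 12, 12, 12, 12]

Answer: [0, 12, 12, 12, 12, 12, 12]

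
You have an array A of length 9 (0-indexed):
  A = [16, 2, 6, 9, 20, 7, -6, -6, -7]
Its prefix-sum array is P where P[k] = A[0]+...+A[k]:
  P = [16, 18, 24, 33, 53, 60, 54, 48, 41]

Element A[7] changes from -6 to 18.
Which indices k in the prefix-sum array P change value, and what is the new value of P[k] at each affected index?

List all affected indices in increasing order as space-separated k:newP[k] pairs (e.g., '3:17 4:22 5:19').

Answer: 7:72 8:65

Derivation:
P[k] = A[0] + ... + A[k]
P[k] includes A[7] iff k >= 7
Affected indices: 7, 8, ..., 8; delta = 24
  P[7]: 48 + 24 = 72
  P[8]: 41 + 24 = 65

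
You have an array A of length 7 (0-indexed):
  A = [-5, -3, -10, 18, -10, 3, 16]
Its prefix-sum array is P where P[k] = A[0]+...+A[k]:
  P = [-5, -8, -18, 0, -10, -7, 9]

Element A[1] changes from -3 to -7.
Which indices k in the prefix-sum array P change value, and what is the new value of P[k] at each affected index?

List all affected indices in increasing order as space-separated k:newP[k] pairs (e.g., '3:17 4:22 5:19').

P[k] = A[0] + ... + A[k]
P[k] includes A[1] iff k >= 1
Affected indices: 1, 2, ..., 6; delta = -4
  P[1]: -8 + -4 = -12
  P[2]: -18 + -4 = -22
  P[3]: 0 + -4 = -4
  P[4]: -10 + -4 = -14
  P[5]: -7 + -4 = -11
  P[6]: 9 + -4 = 5

Answer: 1:-12 2:-22 3:-4 4:-14 5:-11 6:5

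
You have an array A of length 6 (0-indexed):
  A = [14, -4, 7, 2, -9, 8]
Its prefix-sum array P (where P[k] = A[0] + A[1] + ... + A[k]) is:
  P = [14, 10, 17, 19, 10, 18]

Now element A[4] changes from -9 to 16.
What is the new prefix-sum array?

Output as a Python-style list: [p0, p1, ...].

Change: A[4] -9 -> 16, delta = 25
P[k] for k < 4: unchanged (A[4] not included)
P[k] for k >= 4: shift by delta = 25
  P[0] = 14 + 0 = 14
  P[1] = 10 + 0 = 10
  P[2] = 17 + 0 = 17
  P[3] = 19 + 0 = 19
  P[4] = 10 + 25 = 35
  P[5] = 18 + 25 = 43

Answer: [14, 10, 17, 19, 35, 43]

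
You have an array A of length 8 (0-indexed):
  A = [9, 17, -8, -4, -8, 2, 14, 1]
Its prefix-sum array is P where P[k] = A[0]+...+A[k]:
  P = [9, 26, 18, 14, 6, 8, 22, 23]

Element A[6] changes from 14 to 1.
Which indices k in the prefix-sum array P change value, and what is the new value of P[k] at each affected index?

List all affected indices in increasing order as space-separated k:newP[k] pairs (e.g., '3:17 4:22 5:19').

P[k] = A[0] + ... + A[k]
P[k] includes A[6] iff k >= 6
Affected indices: 6, 7, ..., 7; delta = -13
  P[6]: 22 + -13 = 9
  P[7]: 23 + -13 = 10

Answer: 6:9 7:10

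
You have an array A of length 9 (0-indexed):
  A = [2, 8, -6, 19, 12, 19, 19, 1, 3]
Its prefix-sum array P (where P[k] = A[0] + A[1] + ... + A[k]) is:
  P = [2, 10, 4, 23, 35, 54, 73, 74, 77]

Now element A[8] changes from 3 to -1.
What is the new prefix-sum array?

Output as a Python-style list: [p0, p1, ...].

Change: A[8] 3 -> -1, delta = -4
P[k] for k < 8: unchanged (A[8] not included)
P[k] for k >= 8: shift by delta = -4
  P[0] = 2 + 0 = 2
  P[1] = 10 + 0 = 10
  P[2] = 4 + 0 = 4
  P[3] = 23 + 0 = 23
  P[4] = 35 + 0 = 35
  P[5] = 54 + 0 = 54
  P[6] = 73 + 0 = 73
  P[7] = 74 + 0 = 74
  P[8] = 77 + -4 = 73

Answer: [2, 10, 4, 23, 35, 54, 73, 74, 73]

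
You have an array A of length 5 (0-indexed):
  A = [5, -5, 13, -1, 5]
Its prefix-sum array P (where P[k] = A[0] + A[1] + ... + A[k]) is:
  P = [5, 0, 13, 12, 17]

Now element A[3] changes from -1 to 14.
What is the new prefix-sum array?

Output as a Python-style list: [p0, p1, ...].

Answer: [5, 0, 13, 27, 32]

Derivation:
Change: A[3] -1 -> 14, delta = 15
P[k] for k < 3: unchanged (A[3] not included)
P[k] for k >= 3: shift by delta = 15
  P[0] = 5 + 0 = 5
  P[1] = 0 + 0 = 0
  P[2] = 13 + 0 = 13
  P[3] = 12 + 15 = 27
  P[4] = 17 + 15 = 32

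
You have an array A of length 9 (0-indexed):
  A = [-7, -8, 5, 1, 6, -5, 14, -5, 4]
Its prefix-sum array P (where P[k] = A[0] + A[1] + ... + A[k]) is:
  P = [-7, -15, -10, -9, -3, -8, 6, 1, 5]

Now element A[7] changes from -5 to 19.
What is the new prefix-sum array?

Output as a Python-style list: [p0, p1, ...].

Change: A[7] -5 -> 19, delta = 24
P[k] for k < 7: unchanged (A[7] not included)
P[k] for k >= 7: shift by delta = 24
  P[0] = -7 + 0 = -7
  P[1] = -15 + 0 = -15
  P[2] = -10 + 0 = -10
  P[3] = -9 + 0 = -9
  P[4] = -3 + 0 = -3
  P[5] = -8 + 0 = -8
  P[6] = 6 + 0 = 6
  P[7] = 1 + 24 = 25
  P[8] = 5 + 24 = 29

Answer: [-7, -15, -10, -9, -3, -8, 6, 25, 29]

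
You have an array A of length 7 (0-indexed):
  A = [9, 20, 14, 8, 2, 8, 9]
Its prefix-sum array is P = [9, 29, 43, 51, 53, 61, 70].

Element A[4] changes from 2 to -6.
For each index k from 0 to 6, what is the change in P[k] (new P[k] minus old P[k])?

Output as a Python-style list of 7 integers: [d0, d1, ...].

Element change: A[4] 2 -> -6, delta = -8
For k < 4: P[k] unchanged, delta_P[k] = 0
For k >= 4: P[k] shifts by exactly -8
Delta array: [0, 0, 0, 0, -8, -8, -8]

Answer: [0, 0, 0, 0, -8, -8, -8]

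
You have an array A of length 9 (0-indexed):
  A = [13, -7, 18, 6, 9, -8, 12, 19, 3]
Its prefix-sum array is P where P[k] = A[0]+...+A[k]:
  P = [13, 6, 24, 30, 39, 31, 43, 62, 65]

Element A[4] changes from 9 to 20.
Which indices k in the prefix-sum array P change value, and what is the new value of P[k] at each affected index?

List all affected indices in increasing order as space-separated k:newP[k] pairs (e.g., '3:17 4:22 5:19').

P[k] = A[0] + ... + A[k]
P[k] includes A[4] iff k >= 4
Affected indices: 4, 5, ..., 8; delta = 11
  P[4]: 39 + 11 = 50
  P[5]: 31 + 11 = 42
  P[6]: 43 + 11 = 54
  P[7]: 62 + 11 = 73
  P[8]: 65 + 11 = 76

Answer: 4:50 5:42 6:54 7:73 8:76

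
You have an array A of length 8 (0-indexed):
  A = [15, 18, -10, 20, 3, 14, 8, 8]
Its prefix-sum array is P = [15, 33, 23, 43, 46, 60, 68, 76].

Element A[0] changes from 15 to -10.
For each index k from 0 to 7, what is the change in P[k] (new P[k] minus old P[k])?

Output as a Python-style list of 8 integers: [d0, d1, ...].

Answer: [-25, -25, -25, -25, -25, -25, -25, -25]

Derivation:
Element change: A[0] 15 -> -10, delta = -25
For k < 0: P[k] unchanged, delta_P[k] = 0
For k >= 0: P[k] shifts by exactly -25
Delta array: [-25, -25, -25, -25, -25, -25, -25, -25]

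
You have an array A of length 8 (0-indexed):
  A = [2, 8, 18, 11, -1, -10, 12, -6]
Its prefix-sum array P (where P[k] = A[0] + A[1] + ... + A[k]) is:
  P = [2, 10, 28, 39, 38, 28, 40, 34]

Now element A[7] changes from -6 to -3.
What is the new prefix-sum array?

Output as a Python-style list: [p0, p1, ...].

Answer: [2, 10, 28, 39, 38, 28, 40, 37]

Derivation:
Change: A[7] -6 -> -3, delta = 3
P[k] for k < 7: unchanged (A[7] not included)
P[k] for k >= 7: shift by delta = 3
  P[0] = 2 + 0 = 2
  P[1] = 10 + 0 = 10
  P[2] = 28 + 0 = 28
  P[3] = 39 + 0 = 39
  P[4] = 38 + 0 = 38
  P[5] = 28 + 0 = 28
  P[6] = 40 + 0 = 40
  P[7] = 34 + 3 = 37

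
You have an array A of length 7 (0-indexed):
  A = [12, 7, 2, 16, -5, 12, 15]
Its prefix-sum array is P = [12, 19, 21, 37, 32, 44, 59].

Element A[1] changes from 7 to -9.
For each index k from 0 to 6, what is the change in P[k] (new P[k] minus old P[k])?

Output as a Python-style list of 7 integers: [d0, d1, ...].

Element change: A[1] 7 -> -9, delta = -16
For k < 1: P[k] unchanged, delta_P[k] = 0
For k >= 1: P[k] shifts by exactly -16
Delta array: [0, -16, -16, -16, -16, -16, -16]

Answer: [0, -16, -16, -16, -16, -16, -16]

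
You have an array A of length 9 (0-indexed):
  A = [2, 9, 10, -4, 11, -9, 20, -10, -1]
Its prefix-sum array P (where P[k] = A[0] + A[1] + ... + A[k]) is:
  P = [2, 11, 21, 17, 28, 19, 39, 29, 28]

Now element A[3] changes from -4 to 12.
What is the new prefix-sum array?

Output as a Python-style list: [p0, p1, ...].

Change: A[3] -4 -> 12, delta = 16
P[k] for k < 3: unchanged (A[3] not included)
P[k] for k >= 3: shift by delta = 16
  P[0] = 2 + 0 = 2
  P[1] = 11 + 0 = 11
  P[2] = 21 + 0 = 21
  P[3] = 17 + 16 = 33
  P[4] = 28 + 16 = 44
  P[5] = 19 + 16 = 35
  P[6] = 39 + 16 = 55
  P[7] = 29 + 16 = 45
  P[8] = 28 + 16 = 44

Answer: [2, 11, 21, 33, 44, 35, 55, 45, 44]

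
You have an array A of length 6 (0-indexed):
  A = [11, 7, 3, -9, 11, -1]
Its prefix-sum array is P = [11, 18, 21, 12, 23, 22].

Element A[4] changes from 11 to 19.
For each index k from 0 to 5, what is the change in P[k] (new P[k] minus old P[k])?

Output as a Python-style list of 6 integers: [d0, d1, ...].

Answer: [0, 0, 0, 0, 8, 8]

Derivation:
Element change: A[4] 11 -> 19, delta = 8
For k < 4: P[k] unchanged, delta_P[k] = 0
For k >= 4: P[k] shifts by exactly 8
Delta array: [0, 0, 0, 0, 8, 8]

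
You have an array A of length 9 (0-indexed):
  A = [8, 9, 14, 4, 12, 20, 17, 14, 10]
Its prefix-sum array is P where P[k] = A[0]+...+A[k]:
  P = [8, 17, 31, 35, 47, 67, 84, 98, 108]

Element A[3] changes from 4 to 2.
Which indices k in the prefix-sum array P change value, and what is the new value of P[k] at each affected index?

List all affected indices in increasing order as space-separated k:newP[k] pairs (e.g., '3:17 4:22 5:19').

Answer: 3:33 4:45 5:65 6:82 7:96 8:106

Derivation:
P[k] = A[0] + ... + A[k]
P[k] includes A[3] iff k >= 3
Affected indices: 3, 4, ..., 8; delta = -2
  P[3]: 35 + -2 = 33
  P[4]: 47 + -2 = 45
  P[5]: 67 + -2 = 65
  P[6]: 84 + -2 = 82
  P[7]: 98 + -2 = 96
  P[8]: 108 + -2 = 106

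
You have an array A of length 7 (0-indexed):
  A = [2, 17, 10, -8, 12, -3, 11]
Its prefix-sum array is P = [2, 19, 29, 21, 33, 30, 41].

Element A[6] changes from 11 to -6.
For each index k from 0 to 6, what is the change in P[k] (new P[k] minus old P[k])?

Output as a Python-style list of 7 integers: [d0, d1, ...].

Element change: A[6] 11 -> -6, delta = -17
For k < 6: P[k] unchanged, delta_P[k] = 0
For k >= 6: P[k] shifts by exactly -17
Delta array: [0, 0, 0, 0, 0, 0, -17]

Answer: [0, 0, 0, 0, 0, 0, -17]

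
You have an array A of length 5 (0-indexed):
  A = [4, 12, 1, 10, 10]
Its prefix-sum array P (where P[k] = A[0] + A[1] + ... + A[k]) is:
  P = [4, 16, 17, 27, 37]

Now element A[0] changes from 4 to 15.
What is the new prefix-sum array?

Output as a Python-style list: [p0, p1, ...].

Change: A[0] 4 -> 15, delta = 11
P[k] for k < 0: unchanged (A[0] not included)
P[k] for k >= 0: shift by delta = 11
  P[0] = 4 + 11 = 15
  P[1] = 16 + 11 = 27
  P[2] = 17 + 11 = 28
  P[3] = 27 + 11 = 38
  P[4] = 37 + 11 = 48

Answer: [15, 27, 28, 38, 48]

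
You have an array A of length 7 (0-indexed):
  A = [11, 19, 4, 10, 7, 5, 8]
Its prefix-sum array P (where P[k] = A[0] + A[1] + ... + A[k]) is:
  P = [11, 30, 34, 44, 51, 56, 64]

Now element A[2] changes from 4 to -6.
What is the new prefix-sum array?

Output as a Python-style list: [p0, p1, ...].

Change: A[2] 4 -> -6, delta = -10
P[k] for k < 2: unchanged (A[2] not included)
P[k] for k >= 2: shift by delta = -10
  P[0] = 11 + 0 = 11
  P[1] = 30 + 0 = 30
  P[2] = 34 + -10 = 24
  P[3] = 44 + -10 = 34
  P[4] = 51 + -10 = 41
  P[5] = 56 + -10 = 46
  P[6] = 64 + -10 = 54

Answer: [11, 30, 24, 34, 41, 46, 54]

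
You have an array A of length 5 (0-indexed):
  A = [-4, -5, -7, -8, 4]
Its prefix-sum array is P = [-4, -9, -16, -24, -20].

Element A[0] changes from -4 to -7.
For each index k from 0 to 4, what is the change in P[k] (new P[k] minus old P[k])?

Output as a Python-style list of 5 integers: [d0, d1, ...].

Answer: [-3, -3, -3, -3, -3]

Derivation:
Element change: A[0] -4 -> -7, delta = -3
For k < 0: P[k] unchanged, delta_P[k] = 0
For k >= 0: P[k] shifts by exactly -3
Delta array: [-3, -3, -3, -3, -3]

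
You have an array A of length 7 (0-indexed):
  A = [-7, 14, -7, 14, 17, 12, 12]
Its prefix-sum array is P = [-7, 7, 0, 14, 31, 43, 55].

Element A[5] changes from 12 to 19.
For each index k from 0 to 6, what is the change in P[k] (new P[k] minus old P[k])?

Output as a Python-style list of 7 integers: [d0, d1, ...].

Element change: A[5] 12 -> 19, delta = 7
For k < 5: P[k] unchanged, delta_P[k] = 0
For k >= 5: P[k] shifts by exactly 7
Delta array: [0, 0, 0, 0, 0, 7, 7]

Answer: [0, 0, 0, 0, 0, 7, 7]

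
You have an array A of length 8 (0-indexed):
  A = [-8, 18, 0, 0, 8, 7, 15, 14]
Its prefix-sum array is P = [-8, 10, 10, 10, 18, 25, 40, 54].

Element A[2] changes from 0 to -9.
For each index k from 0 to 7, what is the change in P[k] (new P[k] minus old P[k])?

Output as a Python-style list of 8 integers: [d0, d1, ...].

Answer: [0, 0, -9, -9, -9, -9, -9, -9]

Derivation:
Element change: A[2] 0 -> -9, delta = -9
For k < 2: P[k] unchanged, delta_P[k] = 0
For k >= 2: P[k] shifts by exactly -9
Delta array: [0, 0, -9, -9, -9, -9, -9, -9]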